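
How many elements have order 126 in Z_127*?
Number of primitive roots mod 127 = φ(p-1) = φ(126) = 36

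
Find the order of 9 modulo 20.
Powers of 9 mod 20: 9^1≡9, 9^2≡1. So the order of 9 is 2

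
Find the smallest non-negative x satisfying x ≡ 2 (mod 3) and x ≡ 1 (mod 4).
M = 3 × 4 = 12. M₁ = 4, y₁ ≡ 1 (mod 3). M₂ = 3, y₂ ≡ 3 (mod 4). x = 2×4×1 + 1×3×3 ≡ 5 (mod 12)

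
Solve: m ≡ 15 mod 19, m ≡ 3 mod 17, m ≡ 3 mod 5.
M = 19 × 17 × 5 = 1615. M₁ = 85, y₁ ≡ 17 mod 19. M₂ = 95, y₂ ≡ 12 mod 17. M₃ = 323, y₃ ≡ 2 mod 5. m = 15×85×17 + 3×95×12 + 3×323×2 ≡ 1193 mod 1615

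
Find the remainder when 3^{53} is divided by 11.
By Fermat: 3^{10} ≡ 1 (mod 11). 53 = 5×10 + 3. So 3^{53} ≡ 3^{3} ≡ 5 (mod 11)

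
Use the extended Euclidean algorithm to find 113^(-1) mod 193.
Extended GCD: 113(41) + 193(-24) = 1. So 113^(-1) ≡ 41 (mod 193). Verify: 113 × 41 = 4633 ≡ 1 (mod 193)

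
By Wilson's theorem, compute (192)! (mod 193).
By Wilson's theorem, (192)! ≡ -1 ≡ 192 (mod 193)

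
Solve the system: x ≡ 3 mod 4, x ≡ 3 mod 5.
M = 4 × 5 = 20. M₁ = 5, y₁ ≡ 1 mod 4. M₂ = 4, y₂ ≡ 4 mod 5. x = 3×5×1 + 3×4×4 ≡ 3 mod 20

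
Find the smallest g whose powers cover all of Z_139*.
g = 2. For each prime q|138: 2^{69}≡138, 2^{46}≡96, 2^{6}≡64, none ≡ 1, so ord_139(2) = 138 and 2 is a primitive root.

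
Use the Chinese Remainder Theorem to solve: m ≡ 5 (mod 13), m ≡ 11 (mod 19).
M = 13 × 19 = 247. M₁ = 19, y₁ ≡ 11 (mod 13). M₂ = 13, y₂ ≡ 3 (mod 19). m = 5×19×11 + 11×13×3 ≡ 239 (mod 247)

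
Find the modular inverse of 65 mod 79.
Since 79 is prime, by Fermat 65^(-1) ≡ 65^{77} ≡ 62 mod 79. Verify: 65 × 62 = 4030 ≡ 1 mod 79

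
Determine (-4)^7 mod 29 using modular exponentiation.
By repeated squaring mod 29: (-4)^{1}≡25, (-4)^{2}≡16, (-4)^{4}≡24. Then (-4)^{7} = (-4)^{4+2+1} ≡ 24 × 16 × 25 ≡ 1 mod 29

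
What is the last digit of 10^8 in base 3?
Using Fermat: 10^{2} ≡ 1 mod 3. 8 ≡ 0 mod 2. So 10^{8} ≡ 10^{0} ≡ 1 mod 3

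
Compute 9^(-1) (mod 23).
Since 23 is prime, by Fermat 9^(-1) ≡ 9^{21} ≡ 18 (mod 23). Verify: 9 × 18 = 162 ≡ 1 (mod 23)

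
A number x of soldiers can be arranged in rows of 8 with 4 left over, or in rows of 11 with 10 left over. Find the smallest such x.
M = 8 × 11 = 88. M₁ = 11, y₁ ≡ 3 mod 8. M₂ = 8, y₂ ≡ 7 mod 11. x = 4×11×3 + 10×8×7 ≡ 76 mod 88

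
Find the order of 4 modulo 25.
Powers of 4 mod 25: 4^1≡4, 4^2≡16, 4^3≡14, 4^4≡6, 4^5≡24, 4^6≡21, 4^7≡9, 4^8≡11, 4^9≡19, 4^10≡1. ord_25(4) = 10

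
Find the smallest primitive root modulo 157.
g = 5. Powers: [5, 25, 125, 154, 142, 82, ...] generates all 156 non-zero residues.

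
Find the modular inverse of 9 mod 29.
Since 29 is prime, by Fermat 9^(-1) ≡ 9^{27} ≡ 13 (mod 29). Verify: 9 × 13 = 117 ≡ 1 (mod 29)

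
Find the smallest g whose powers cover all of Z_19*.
g = 2. Powers: [2, 4, 8, 16, 13, 7, ...] generates all 18 non-zero residues.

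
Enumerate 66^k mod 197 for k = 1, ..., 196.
66^1, 66^2, ..., 66^{196} mod 197: [66, 22, 73, 90, 30, 10, 69, 23, 139, 112, 103, 100, 99, 33, 11, 135, 45, 15, 5, 133, 110, 168, 56, 150, 50, 148, 115, 104, 166, 121, 106, 101, 165, 55, 84, 28, 75, 25, 74, 156, 52, 83, 159, 53, 149, 181, 126, 42, 14, 136, 111, 37, 78, 26, 140, 178, 125, 173, 189, 63, 21, 7, 68, 154, 117, 39, 13, 70, 89, 161, 185, 193, 130, 109, 102, 34, 77, 157, 118, 105, 35, 143, 179, 191, 195, 65, 153, 51, 17, 137, 177, 59, 151, 116, 170, 188, 194, 196, 131, 175, 124, 107, 167, 187, 128, 174, 58, 85, 94, 97, 98, 164, 186, 62, 152, 182, 192, 64, 87, 29, 141, 47, 147, 49, 82, 93, 31, 76, 91, 96, 32, 142, 113, 169, 122, 172, 123, 41, 145, 114, 38, 144, 48, 16, 71, 155, 183, 61, 86, 160, 119, 171, 57, 19, 72, 24, 8, 134, 176, 190, 129, 43, 80, 158, 184, 127, 108, 36, 12, 4, 67, 88, 95, 163, 120, 40, 79, 92, 162, 54, 18, 6, 2, 132, 44, 146, 180, 60, 20, 138, 46, 81, 27, 9, 3, 1]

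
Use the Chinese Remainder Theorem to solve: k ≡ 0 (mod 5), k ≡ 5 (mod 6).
M = 5 × 6 = 30. M₁ = 6, y₁ ≡ 1 (mod 5). M₂ = 5, y₂ ≡ 5 (mod 6). k = 0×6×1 + 5×5×5 ≡ 5 (mod 30)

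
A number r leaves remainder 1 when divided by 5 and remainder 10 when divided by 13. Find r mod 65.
M = 5 × 13 = 65. M₁ = 13, y₁ ≡ 2 mod 5. M₂ = 5, y₂ ≡ 8 mod 13. r = 1×13×2 + 10×5×8 ≡ 36 mod 65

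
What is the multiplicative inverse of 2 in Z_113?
Since 113 is prime, by Fermat 2^(-1) ≡ 2^{111} ≡ 57 (mod 113). Verify: 2 × 57 = 114 ≡ 1 (mod 113)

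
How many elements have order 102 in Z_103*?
There are φ(103-1) = φ(102) = 32 primitive roots modulo 103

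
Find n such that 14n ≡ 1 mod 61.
Since 61 is prime, by Fermat 14^(-1) ≡ 14^{59} ≡ 48 mod 61. Verify: 14 × 48 = 672 ≡ 1 mod 61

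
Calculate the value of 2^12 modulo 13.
Using Fermat: 2^{12} ≡ 1 mod 13. 12 ≡ 0 mod 12. So 2^{12} ≡ 2^{0} ≡ 1 mod 13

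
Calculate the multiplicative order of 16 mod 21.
Powers of 16 mod 21: 16^1≡16, 16^2≡4, 16^3≡1. So the order of 16 is 3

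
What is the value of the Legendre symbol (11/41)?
(11/41) = 11^{20} mod 41 = -1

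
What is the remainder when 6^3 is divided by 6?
6^{3} = 216 ≡ 0 mod 6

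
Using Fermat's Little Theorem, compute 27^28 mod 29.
By Fermat's Little Theorem, 27^{28} ≡ 1 mod 29 since 29 is prime and gcd(27, 29) = 1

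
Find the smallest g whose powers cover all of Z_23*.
g = 5. Powers: [5, 2, 10, 4, 20, 8, ...] generates all 22 non-zero residues.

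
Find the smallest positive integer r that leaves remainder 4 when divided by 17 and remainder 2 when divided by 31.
M = 17 × 31 = 527. M₁ = 31, y₁ ≡ 11 mod 17. M₂ = 17, y₂ ≡ 11 mod 31. r = 4×31×11 + 2×17×11 ≡ 157 mod 527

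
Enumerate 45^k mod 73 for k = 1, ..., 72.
45^1, 45^2, ..., 45^{72} mod 73: [45, 54, 21, 69, 39, 3, 62, 16, 63, 61, 44, 9, 40, 48, 43, 37, 59, 27, 47, 71, 56, 38, 31, 8, 68, 67, 22, 41, 20, 24, 58, 55, 66, 50, 60, 72, 28, 19, 52, 4, 34, 70, 11, 57, 10, 12, 29, 64, 33, 25, 30, 36, 14, 46, 26, 2, 17, 35, 42, 65, 5, 6, 51, 32, 53, 49, 15, 18, 7, 23, 13, 1]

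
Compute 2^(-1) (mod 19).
Since 19 is prime, by Fermat 2^(-1) ≡ 2^{17} ≡ 10 (mod 19). Verify: 2 × 10 = 20 ≡ 1 (mod 19)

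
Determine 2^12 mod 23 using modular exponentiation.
By repeated squaring mod 23: 2^{1}≡2, 2^{2}≡4, 2^{4}≡16, 2^{8}≡3. Then 2^{12} = 2^{8+4} ≡ 3 × 16 ≡ 2 mod 23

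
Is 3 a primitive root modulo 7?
ord_7(3) divides 6. For each prime q|6: 3^{3}≡6, 3^{2}≡2, none ≡ 1. So 3 has order 6 and is a primitive root mod 7.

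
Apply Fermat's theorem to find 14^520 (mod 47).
By Fermat: 14^{46} ≡ 1 (mod 47). 520 ≡ 14 (mod 46). So 14^{520} ≡ 14^{14} ≡ 12 (mod 47)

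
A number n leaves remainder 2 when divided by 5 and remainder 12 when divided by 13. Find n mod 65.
M = 5 × 13 = 65. M₁ = 13, y₁ ≡ 2 mod 5. M₂ = 5, y₂ ≡ 8 mod 13. n = 2×13×2 + 12×5×8 ≡ 12 mod 65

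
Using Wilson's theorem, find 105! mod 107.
(106)! = (105)! × (106) ≡ -1 (mod 107). So (105)! ≡ -1 × (106)^(-1) ≡ (-1)×(-1) = 1 (mod 107)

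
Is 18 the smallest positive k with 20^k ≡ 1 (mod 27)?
Powers of 20 mod 27: 20^1≡20, 20^2≡22, 20^3≡8, 20^4≡25, 20^5≡14, 20^6≡10, 20^7≡11, 20^8≡4, 20^9≡26, 20^10≡7, 20^11≡5, 20^12≡19, 20^13≡2, 20^14≡13, 20^15≡17, 20^16≡16, 20^17≡23, 20^18≡1. First k with 20^k≡1 is k=18. Yes, ord_27(20) = 18.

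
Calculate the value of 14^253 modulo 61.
Using Fermat: 14^{60} ≡ 1 (mod 61). 253 ≡ 13 (mod 60). So 14^{253} ≡ 14^{13} ≡ 14 (mod 61)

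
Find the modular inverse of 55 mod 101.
Since 101 is prime, by Fermat 55^(-1) ≡ 55^{99} ≡ 90 (mod 101). Verify: 55 × 90 = 4950 ≡ 1 (mod 101)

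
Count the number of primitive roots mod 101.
A prime p has φ(p-1) primitive roots; here φ(100) = 40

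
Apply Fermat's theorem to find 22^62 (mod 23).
By Fermat: 22^{22} ≡ 1 (mod 23). 62 = 2×22 + 18. So 22^{62} ≡ 22^{18} ≡ 1 (mod 23)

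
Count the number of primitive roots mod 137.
Number of primitive roots mod 137 = φ(p-1) = φ(136) = 64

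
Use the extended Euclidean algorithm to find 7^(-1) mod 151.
Extended GCD: 7(-43) + 151(2) = 1. So 7^(-1) ≡ -43 ≡ 108 mod 151. Verify: 7 × 108 = 756 ≡ 1 mod 151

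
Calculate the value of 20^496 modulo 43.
Using Fermat: 20^{42} ≡ 1 (mod 43). 496 ≡ 34 (mod 42). So 20^{496} ≡ 20^{34} ≡ 24 (mod 43)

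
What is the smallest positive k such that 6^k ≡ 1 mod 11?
Powers of 6 mod 11: 6^1≡6, 6^2≡3, 6^3≡7, 6^4≡9, 6^5≡10, 6^6≡5, 6^7≡8, 6^8≡4, 6^9≡2, 6^10≡1. Order = 10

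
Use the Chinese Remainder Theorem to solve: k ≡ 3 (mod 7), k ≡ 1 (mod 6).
M = 7 × 6 = 42. M₁ = 6, y₁ ≡ 6 (mod 7). M₂ = 7, y₂ ≡ 1 (mod 6). k = 3×6×6 + 1×7×1 ≡ 31 (mod 42)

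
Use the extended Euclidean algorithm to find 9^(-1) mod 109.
Extended GCD: 9(-12) + 109(1) = 1. So 9^(-1) ≡ -12 ≡ 97 mod 109. Verify: 9 × 97 = 873 ≡ 1 mod 109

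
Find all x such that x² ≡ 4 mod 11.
The square roots of 4 mod 11 are 9 and 2. Verify: 9² = 81 ≡ 4 mod 11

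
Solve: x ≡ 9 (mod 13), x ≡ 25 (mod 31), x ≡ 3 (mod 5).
M = 13 × 31 × 5 = 2015. M₁ = 155, y₁ ≡ 12 (mod 13). M₂ = 65, y₂ ≡ 21 (mod 31). M₃ = 403, y₃ ≡ 2 (mod 5). x = 9×155×12 + 25×65×21 + 3×403×2 ≡ 893 (mod 2015)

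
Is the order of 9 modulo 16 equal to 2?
Powers of 9 mod 16: 9^1≡9, 9^2≡1. First k with 9^k≡1 is k=2. Yes, ord_16(9) = 2.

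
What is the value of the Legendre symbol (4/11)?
(4/11) = 4^{5} mod 11 = 1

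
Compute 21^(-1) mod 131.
Since 131 is prime, by Fermat 21^(-1) ≡ 21^{129} ≡ 25 mod 131. Verify: 21 × 25 = 525 ≡ 1 mod 131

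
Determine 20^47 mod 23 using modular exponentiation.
Using Fermat: 20^{22} ≡ 1 (mod 23). 47 ≡ 3 (mod 22). So 20^{47} ≡ 20^{3} ≡ 19 (mod 23)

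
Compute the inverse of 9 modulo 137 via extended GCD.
Extended GCD: 9(61) + 137(-4) = 1. So 9^(-1) ≡ 61 (mod 137). Verify: 9 × 61 = 549 ≡ 1 (mod 137)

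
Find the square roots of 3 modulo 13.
The square roots of 3 mod 13 are 9 and 4. Verify: 9² = 81 ≡ 3 (mod 13)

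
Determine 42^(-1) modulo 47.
Since 47 is prime, by Fermat 42^(-1) ≡ 42^{45} ≡ 28 mod 47. Verify: 42 × 28 = 1176 ≡ 1 mod 47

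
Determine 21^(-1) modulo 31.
Since 31 is prime, by Fermat 21^(-1) ≡ 21^{29} ≡ 3 mod 31. Verify: 21 × 3 = 63 ≡ 1 mod 31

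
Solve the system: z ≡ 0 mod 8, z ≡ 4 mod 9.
M = 8 × 9 = 72. M₁ = 9, y₁ ≡ 1 mod 8. M₂ = 8, y₂ ≡ 8 mod 9. z = 0×9×1 + 4×8×8 ≡ 40 mod 72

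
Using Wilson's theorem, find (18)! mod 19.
By Wilson's theorem, (18)! ≡ -1 ≡ 18 mod 19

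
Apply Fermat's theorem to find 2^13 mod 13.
By Fermat: 2^{12} ≡ 1 mod 13. So 2^{13} = 2^{12} · 2^{1} ≡ 2^{1} ≡ 2 mod 13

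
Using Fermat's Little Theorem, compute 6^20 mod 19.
By Fermat: 6^{18} ≡ 1 (mod 19). So 6^{20} = 6^{18} · 6^{2} ≡ 6^{2} ≡ 17 (mod 19)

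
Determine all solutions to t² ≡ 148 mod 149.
The square roots of 148 mod 149 are 44 and 105. Verify: 44² = 1936 ≡ 148 mod 149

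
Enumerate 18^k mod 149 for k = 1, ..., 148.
18^1, 18^2, ..., 18^{148} mod 149: [18, 26, 21, 80, 99, 143, 41, 142, 23, 116, 2, 36, 52, 42, 11, 49, 137, 82, 135, 46, 83, 4, 72, 104, 84, 22, 98, 125, 15, 121, 92, 17, 8, 144, 59, 19, 44, 47, 101, 30, 93, 35, 34, 16, 139, 118, 38, 88, 94, 53, 60, 37, 70, 68, 32, 129, 87, 76, 27, 39, 106, 120, 74, 140, 136, 64, 109, 25, 3, 54, 78, 63, 91, 148, 131, 123, 128, 69, 50, 6, 108, 7, 126, 33, 147, 113, 97, 107, 138, 100, 12, 67, 14, 103, 66, 145, 77, 45, 65, 127, 51, 24, 134, 28, 57, 132, 141, 5, 90, 130, 105, 102, 48, 119, 56, 114, 115, 133, 10, 31, 111, 61, 55, 96, 89, 112, 79, 81, 117, 20, 62, 73, 122, 110, 43, 29, 75, 9, 13, 85, 40, 124, 146, 95, 71, 86, 58, 1]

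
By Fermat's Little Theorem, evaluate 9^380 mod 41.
By Fermat: 9^{40} ≡ 1 mod 41. 380 ≡ 20 mod 40. So 9^{380} ≡ 9^{20} ≡ 1 mod 41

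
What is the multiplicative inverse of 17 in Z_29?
Since 29 is prime, by Fermat 17^(-1) ≡ 17^{27} ≡ 12 (mod 29). Verify: 17 × 12 = 204 ≡ 1 (mod 29)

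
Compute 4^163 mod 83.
Using Fermat: 4^{82} ≡ 1 (mod 83). 163 ≡ 81 (mod 82). So 4^{163} ≡ 4^{81} ≡ 21 (mod 83)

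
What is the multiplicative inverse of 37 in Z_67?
Since 67 is prime, by Fermat 37^(-1) ≡ 37^{65} ≡ 29 (mod 67). Verify: 37 × 29 = 1073 ≡ 1 (mod 67)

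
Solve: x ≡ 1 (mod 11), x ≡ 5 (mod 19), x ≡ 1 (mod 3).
M = 11 × 19 × 3 = 627. M₁ = 57, y₁ ≡ 6 (mod 11). M₂ = 33, y₂ ≡ 15 (mod 19). M₃ = 209, y₃ ≡ 2 (mod 3). x = 1×57×6 + 5×33×15 + 1×209×2 ≡ 100 (mod 627)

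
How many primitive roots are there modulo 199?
A prime p has φ(p-1) primitive roots; here φ(198) = 60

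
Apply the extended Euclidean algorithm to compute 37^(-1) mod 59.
Extended GCD: 37(8) + 59(-5) = 1. So 37^(-1) ≡ 8 (mod 59). Verify: 37 × 8 = 296 ≡ 1 (mod 59)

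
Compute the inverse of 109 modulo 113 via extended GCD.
Extended GCD: 109(28) + 113(-27) = 1. So 109^(-1) ≡ 28 (mod 113). Verify: 109 × 28 = 3052 ≡ 1 (mod 113)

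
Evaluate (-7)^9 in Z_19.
By repeated squaring mod 19: (-7)^{1}≡12, (-7)^{2}≡11, (-7)^{4}≡7, (-7)^{8}≡11. Then (-7)^{9} = (-7)^{8+1} ≡ 11 × 12 ≡ 18 mod 19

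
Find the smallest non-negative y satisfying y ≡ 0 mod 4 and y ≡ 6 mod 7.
M = 4 × 7 = 28. M₁ = 7, y₁ ≡ 3 mod 4. M₂ = 4, y₂ ≡ 2 mod 7. y = 0×7×3 + 6×4×2 ≡ 20 mod 28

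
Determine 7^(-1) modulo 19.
Since 19 is prime, by Fermat 7^(-1) ≡ 7^{17} ≡ 11 mod 19. Verify: 7 × 11 = 77 ≡ 1 mod 19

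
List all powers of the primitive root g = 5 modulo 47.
5^1, 5^2, ..., 5^{46} mod 47: [5, 25, 31, 14, 23, 21, 11, 8, 40, 12, 13, 18, 43, 27, 41, 17, 38, 2, 10, 3, 15, 28, 46, 42, 22, 16, 33, 24, 26, 36, 39, 7, 35, 34, 29, 4, 20, 6, 30, 9, 45, 37, 44, 32, 19, 1]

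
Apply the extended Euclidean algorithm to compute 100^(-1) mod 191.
Extended GCD: 100(-21) + 191(11) = 1. So 100^(-1) ≡ -21 ≡ 170 mod 191. Verify: 100 × 170 = 17000 ≡ 1 mod 191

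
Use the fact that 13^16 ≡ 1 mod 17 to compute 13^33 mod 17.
By Fermat: 13^{16} ≡ 1 mod 17. 33 = 2×16 + 1. So 13^{33} ≡ 13^{1} ≡ 13 mod 17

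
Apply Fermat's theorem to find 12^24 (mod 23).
By Fermat: 12^{22} ≡ 1 (mod 23). So 12^{24} = 12^{22} · 12^{2} ≡ 12^{2} ≡ 6 (mod 23)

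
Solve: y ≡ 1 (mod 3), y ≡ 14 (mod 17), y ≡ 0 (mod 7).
M = 3 × 17 × 7 = 357. M₁ = 119, y₁ ≡ 2 (mod 3). M₂ = 21, y₂ ≡ 13 (mod 17). M₃ = 51, y₃ ≡ 4 (mod 7). y = 1×119×2 + 14×21×13 + 0×51×4 ≡ 133 (mod 357)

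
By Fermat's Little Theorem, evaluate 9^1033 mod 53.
By Fermat: 9^{52} ≡ 1 (mod 53). 1033 ≡ 45 (mod 52). So 9^{1033} ≡ 9^{45} ≡ 43 (mod 53)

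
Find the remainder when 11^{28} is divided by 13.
By Fermat: 11^{12} ≡ 1 mod 13. 28 = 2×12 + 4. So 11^{28} ≡ 11^{4} ≡ 3 mod 13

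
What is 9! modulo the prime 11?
(10)! = (9)! × (10) ≡ -1 (mod 11). So (9)! ≡ -1 × (10)^(-1) ≡ (-1)×(-1) = 1 (mod 11)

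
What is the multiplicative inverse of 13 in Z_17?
Since 17 is prime, by Fermat 13^(-1) ≡ 13^{15} ≡ 4 mod 17. Verify: 13 × 4 = 52 ≡ 1 mod 17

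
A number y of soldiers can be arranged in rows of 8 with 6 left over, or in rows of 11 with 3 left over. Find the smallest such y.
M = 8 × 11 = 88. M₁ = 11, y₁ ≡ 3 mod 8. M₂ = 8, y₂ ≡ 7 mod 11. y = 6×11×3 + 3×8×7 ≡ 14 mod 88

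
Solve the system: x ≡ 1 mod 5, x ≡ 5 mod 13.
M = 5 × 13 = 65. M₁ = 13, y₁ ≡ 2 mod 5. M₂ = 5, y₂ ≡ 8 mod 13. x = 1×13×2 + 5×5×8 ≡ 31 mod 65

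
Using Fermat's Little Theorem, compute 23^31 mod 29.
By Fermat: 23^{28} ≡ 1 (mod 29). So 23^{31} = 23^{28} · 23^{3} ≡ 23^{3} ≡ 16 (mod 29)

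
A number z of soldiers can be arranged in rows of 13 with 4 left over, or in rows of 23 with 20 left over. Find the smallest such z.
M = 13 × 23 = 299. M₁ = 23, y₁ ≡ 4 (mod 13). M₂ = 13, y₂ ≡ 16 (mod 23). z = 4×23×4 + 20×13×16 ≡ 43 (mod 299)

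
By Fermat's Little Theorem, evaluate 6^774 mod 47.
By Fermat: 6^{46} ≡ 1 (mod 47). 774 ≡ 38 (mod 46). So 6^{774} ≡ 6^{38} ≡ 2 (mod 47)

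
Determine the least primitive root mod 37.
g = 2. Powers: [2, 4, 8, 16, 32, 27, 17, ...] generates all 36 non-zero residues.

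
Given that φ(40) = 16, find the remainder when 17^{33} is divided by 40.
By Euler: 17^{16} ≡ 1 mod 40 since gcd(17, 40) = 1. 33 = 2×16 + 1. So 17^{33} ≡ 17^{1} ≡ 17 mod 40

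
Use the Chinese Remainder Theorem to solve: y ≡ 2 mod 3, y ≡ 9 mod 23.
M = 3 × 23 = 69. M₁ = 23, y₁ ≡ 2 mod 3. M₂ = 3, y₂ ≡ 8 mod 23. y = 2×23×2 + 9×3×8 ≡ 32 mod 69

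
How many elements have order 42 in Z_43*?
Number of primitive roots mod 43 = φ(p-1) = φ(42) = 12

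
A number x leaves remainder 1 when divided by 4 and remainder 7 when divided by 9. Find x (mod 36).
M = 4 × 9 = 36. M₁ = 9, y₁ ≡ 1 (mod 4). M₂ = 4, y₂ ≡ 7 (mod 9). x = 1×9×1 + 7×4×7 ≡ 25 (mod 36)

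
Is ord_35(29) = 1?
Powers of 29 mod 35: 29^1≡29, 29^2≡1. 29^1≡29≢1, so ord ≠ 1. No, the actual order is 2.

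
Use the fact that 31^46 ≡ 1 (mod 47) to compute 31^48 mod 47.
By Fermat: 31^{46} ≡ 1 (mod 47). So 31^{48} = 31^{46} · 31^{2} ≡ 31^{2} ≡ 21 (mod 47)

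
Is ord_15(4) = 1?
Powers of 4 mod 15: 4^1≡4, 4^2≡1. 4^1≡4≢1, so ord ≠ 1. No, the actual order is 2.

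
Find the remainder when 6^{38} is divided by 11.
By Fermat: 6^{10} ≡ 1 (mod 11). 38 = 3×10 + 8. So 6^{38} ≡ 6^{8} ≡ 4 (mod 11)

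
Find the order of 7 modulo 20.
Powers of 7 mod 20: 7^1≡7, 7^2≡9, 7^3≡3, 7^4≡1. ord_20(7) = 4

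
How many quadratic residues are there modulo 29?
Exactly half the non-zero residues mod a prime are QRs: (29-1)/2 = 14.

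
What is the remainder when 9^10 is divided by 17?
By repeated squaring mod 17: 9^{1}≡9, 9^{2}≡13, 9^{4}≡16, 9^{8}≡1. Then 9^{10} = 9^{8+2} ≡ 1 × 13 ≡ 13 mod 17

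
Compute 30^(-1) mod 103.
Since 103 is prime, by Fermat 30^(-1) ≡ 30^{101} ≡ 79 mod 103. Verify: 30 × 79 = 2370 ≡ 1 mod 103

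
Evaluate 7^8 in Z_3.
Using Fermat: 7^{2} ≡ 1 mod 3. 8 ≡ 0 mod 2. So 7^{8} ≡ 7^{0} ≡ 1 mod 3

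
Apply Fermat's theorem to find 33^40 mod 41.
By Fermat's Little Theorem, 33^{40} ≡ 1 mod 41 since 41 is prime and gcd(33, 41) = 1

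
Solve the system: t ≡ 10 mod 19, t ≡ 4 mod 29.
M = 19 × 29 = 551. M₁ = 29, y₁ ≡ 2 mod 19. M₂ = 19, y₂ ≡ 26 mod 29. t = 10×29×2 + 4×19×26 ≡ 352 mod 551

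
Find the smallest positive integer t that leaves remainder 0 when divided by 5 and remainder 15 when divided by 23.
M = 5 × 23 = 115. M₁ = 23, y₁ ≡ 2 mod 5. M₂ = 5, y₂ ≡ 14 mod 23. t = 0×23×2 + 15×5×14 ≡ 15 mod 115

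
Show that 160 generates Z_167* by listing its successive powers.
160^1, 160^2, ..., 160^{166} mod 167: [160, 49, 158, 63, 60, 81, 101, 128, 106, 93, 17, 48, 165, 14, 69, 18, 41, 47, 5, 132, 78, 122, 148, 133, 71, 4, 139, 29, 131, 85, 73, 157, 70, 11, 90, 38, 68, 25, 159, 56, 109, 72, 164, 21, 20, 27, 145, 154, 91, 31, 117, 16, 55, 116, 23, 6, 125, 127, 113, 44, 26, 152, 105, 100, 135, 57, 102, 121, 155, 84, 80, 108, 79, 115, 30, 124, 134, 64, 53, 130, 92, 24, 166, 7, 118, 9, 104, 107, 86, 66, 39, 61, 74, 150, 119, 2, 153, 98, 149, 126, 120, 162, 35, 89, 45, 19, 34, 96, 163, 28, 138, 36, 82, 94, 10, 97, 156, 77, 129, 99, 142, 8, 111, 58, 95, 3, 146, 147, 140, 22, 13, 76, 136, 50, 151, 112, 51, 144, 161, 42, 40, 54, 123, 141, 15, 62, 67, 32, 110, 65, 46, 12, 83, 87, 59, 88, 52, 137, 43, 33, 103, 114, 37, 75, 143, 1]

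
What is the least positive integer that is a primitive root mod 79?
g = 3. Powers: [3, 9, 27, 2, 6, 18, 54, 4, 12, 36, ...] generates all 78 non-zero residues.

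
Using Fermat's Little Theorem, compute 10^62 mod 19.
By Fermat: 10^{18} ≡ 1 (mod 19). 62 = 3×18 + 8. So 10^{62} ≡ 10^{8} ≡ 17 (mod 19)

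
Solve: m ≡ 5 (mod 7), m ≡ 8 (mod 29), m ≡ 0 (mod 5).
M = 7 × 29 × 5 = 1015. M₁ = 145, y₁ ≡ 3 (mod 7). M₂ = 35, y₂ ≡ 5 (mod 29). M₃ = 203, y₃ ≡ 2 (mod 5). m = 5×145×3 + 8×35×5 + 0×203×2 ≡ 530 (mod 1015)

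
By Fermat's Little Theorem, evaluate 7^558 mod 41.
By Fermat: 7^{40} ≡ 1 mod 41. 558 ≡ 38 mod 40. So 7^{558} ≡ 7^{38} ≡ 36 mod 41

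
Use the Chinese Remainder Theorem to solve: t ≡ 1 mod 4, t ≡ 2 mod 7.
M = 4 × 7 = 28. M₁ = 7, y₁ ≡ 3 mod 4. M₂ = 4, y₂ ≡ 2 mod 7. t = 1×7×3 + 2×4×2 ≡ 9 mod 28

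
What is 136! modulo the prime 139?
(138)! = (136)! × (137) × (138) ≡ -1 (mod 139). So (136)! ≡ -1 × [(138)(137)]^(-1) ≡ 69 (mod 139)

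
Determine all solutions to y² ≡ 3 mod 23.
The square roots of 3 mod 23 are 16 and 7. Verify: 16² = 256 ≡ 3 mod 23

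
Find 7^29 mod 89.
By repeated squaring mod 89: 7^{1}≡7, 7^{2}≡49, 7^{4}≡87, 7^{8}≡4, 7^{16}≡16. Then 7^{29} = 7^{16+8+4+1} ≡ 16 × 4 × 87 × 7 ≡ 83 mod 89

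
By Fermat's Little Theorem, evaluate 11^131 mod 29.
By Fermat: 11^{28} ≡ 1 mod 29. 131 = 4×28 + 19. So 11^{131} ≡ 11^{19} ≡ 15 mod 29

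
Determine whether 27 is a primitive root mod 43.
27^{14} ≡ 1 mod 43 and 14 < 42, so ord_43(27) = 14 ≠ 42 and 27 is not a primitive root.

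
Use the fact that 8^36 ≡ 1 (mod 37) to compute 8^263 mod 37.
By Fermat: 8^{36} ≡ 1 (mod 37). 263 ≡ 11 (mod 36). So 8^{263} ≡ 8^{11} ≡ 14 (mod 37)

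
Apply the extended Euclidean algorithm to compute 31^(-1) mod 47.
Extended GCD: 31(-3) + 47(2) = 1. So 31^(-1) ≡ -3 ≡ 44 mod 47. Verify: 31 × 44 = 1364 ≡ 1 mod 47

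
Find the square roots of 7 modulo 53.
The square roots of 7 mod 53 are 22 and 31. Verify: 22² = 484 ≡ 7 (mod 53)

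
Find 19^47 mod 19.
By repeated squaring mod 19: 19^{1}≡0, 19^{2}≡0, 19^{4}≡0, 19^{8}≡0, 19^{16}≡0, 19^{32}≡0. Then 19^{47} = 19^{32+8+4+2+1} ≡ 0 × 0 × 0 × 0 × 0 ≡ 0 mod 19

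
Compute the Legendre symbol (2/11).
(2/11) = 2^{5} mod 11 = -1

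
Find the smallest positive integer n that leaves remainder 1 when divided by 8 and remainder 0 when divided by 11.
M = 8 × 11 = 88. M₁ = 11, y₁ ≡ 3 mod 8. M₂ = 8, y₂ ≡ 7 mod 11. n = 1×11×3 + 0×8×7 ≡ 33 mod 88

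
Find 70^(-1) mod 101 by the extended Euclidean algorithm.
Extended GCD: 70(13) + 101(-9) = 1. So 70^(-1) ≡ 13 mod 101. Verify: 70 × 13 = 910 ≡ 1 mod 101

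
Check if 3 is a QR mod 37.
By Euler's criterion: 3^{18} ≡ 1 (mod 37). Since this equals 1, 3 is a QR.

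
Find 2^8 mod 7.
Using Fermat: 2^{6} ≡ 1 mod 7. 8 ≡ 2 mod 6. So 2^{8} ≡ 2^{2} ≡ 4 mod 7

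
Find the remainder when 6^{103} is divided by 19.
By Fermat: 6^{18} ≡ 1 mod 19. 103 = 5×18 + 13. So 6^{103} ≡ 6^{13} ≡ 4 mod 19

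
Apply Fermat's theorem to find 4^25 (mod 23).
By Fermat: 4^{22} ≡ 1 (mod 23). So 4^{25} = 4^{22} · 4^{3} ≡ 4^{3} ≡ 18 (mod 23)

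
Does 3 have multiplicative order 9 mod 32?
Powers of 3 mod 32: 3^1≡3, 3^2≡9, 3^3≡27, 3^4≡17, 3^5≡19, 3^6≡25, 3^7≡11, 3^8≡1. Already 3^8≡1, so the order is 8 < 9. No, the actual order is 8.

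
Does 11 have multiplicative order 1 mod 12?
Powers of 11 mod 12: 11^1≡11, 11^2≡1. 11^1≡11≢1, so ord ≠ 1. No, the actual order is 2.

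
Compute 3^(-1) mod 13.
Since 13 is prime, by Fermat 3^(-1) ≡ 3^{11} ≡ 9 mod 13. Verify: 3 × 9 = 27 ≡ 1 mod 13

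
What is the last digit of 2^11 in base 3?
Using Fermat: 2^{2} ≡ 1 (mod 3). 11 ≡ 1 (mod 2). So 2^{11} ≡ 2^{1} ≡ 2 (mod 3)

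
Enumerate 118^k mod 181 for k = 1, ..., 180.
118^1, 118^2, ..., 118^{180} mod 181: [118, 168, 95, 169, 32, 156, 127, 144, 159, 119, 105, 82, 83, 20, 7, 102, 90, 122, 97, 43, 6, 165, 103, 27, 109, 11, 31, 38, 140, 49, 171, 87, 130, 136, 120, 42, 69, 178, 8, 39, 77, 36, 85, 75, 162, 111, 66, 5, 47, 116, 113, 121, 160, 56, 92, 177, 71, 52, 163, 48, 53, 100, 35, 148, 88, 67, 123, 34, 30, 101, 153, 135, 2, 55, 155, 9, 157, 64, 131, 73, 107, 137, 57, 29, 164, 166, 40, 14, 23, 180, 63, 13, 86, 12, 149, 25, 54, 37, 22, 62, 76, 99, 98, 161, 174, 79, 91, 59, 84, 138, 175, 16, 78, 154, 72, 170, 150, 143, 41, 132, 10, 94, 51, 45, 61, 139, 112, 3, 173, 142, 104, 145, 96, 106, 19, 70, 115, 176, 134, 65, 68, 60, 21, 125, 89, 4, 110, 129, 18, 133, 128, 81, 146, 33, 93, 114, 58, 147, 151, 80, 28, 46, 179, 126, 26, 172, 24, 117, 50, 108, 74, 44, 124, 152, 17, 15, 141, 167, 158, 1]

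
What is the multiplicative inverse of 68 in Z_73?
Since 73 is prime, by Fermat 68^(-1) ≡ 68^{71} ≡ 29 mod 73. Verify: 68 × 29 = 1972 ≡ 1 mod 73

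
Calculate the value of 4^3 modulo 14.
4^{3} = 64 ≡ 8 mod 14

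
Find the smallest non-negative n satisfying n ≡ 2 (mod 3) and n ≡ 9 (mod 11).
M = 3 × 11 = 33. M₁ = 11, y₁ ≡ 2 (mod 3). M₂ = 3, y₂ ≡ 4 (mod 11). n = 2×11×2 + 9×3×4 ≡ 20 (mod 33)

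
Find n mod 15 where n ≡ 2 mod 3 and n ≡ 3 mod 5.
M = 3 × 5 = 15. M₁ = 5, y₁ ≡ 2 mod 3. M₂ = 3, y₂ ≡ 2 mod 5. n = 2×5×2 + 3×3×2 ≡ 8 mod 15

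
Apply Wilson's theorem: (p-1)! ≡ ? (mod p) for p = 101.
By Wilson's theorem, (100)! ≡ -1 ≡ 100 mod 101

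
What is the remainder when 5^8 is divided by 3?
Using Fermat: 5^{2} ≡ 1 (mod 3). 8 ≡ 0 (mod 2). So 5^{8} ≡ 5^{0} ≡ 1 (mod 3)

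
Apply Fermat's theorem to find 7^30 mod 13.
By Fermat: 7^{12} ≡ 1 mod 13. 30 = 2×12 + 6. So 7^{30} ≡ 7^{6} ≡ 12 mod 13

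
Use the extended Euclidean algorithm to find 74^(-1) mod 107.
Extended GCD: 74(-13) + 107(9) = 1. So 74^(-1) ≡ -13 ≡ 94 mod 107. Verify: 74 × 94 = 6956 ≡ 1 mod 107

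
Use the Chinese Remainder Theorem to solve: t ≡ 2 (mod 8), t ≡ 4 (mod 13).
M = 8 × 13 = 104. M₁ = 13, y₁ ≡ 5 (mod 8). M₂ = 8, y₂ ≡ 5 (mod 13). t = 2×13×5 + 4×8×5 ≡ 82 (mod 104)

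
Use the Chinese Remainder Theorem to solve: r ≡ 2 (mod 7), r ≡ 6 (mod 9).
M = 7 × 9 = 63. M₁ = 9, y₁ ≡ 4 (mod 7). M₂ = 7, y₂ ≡ 4 (mod 9). r = 2×9×4 + 6×7×4 ≡ 51 (mod 63)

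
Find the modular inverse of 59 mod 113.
Since 113 is prime, by Fermat 59^(-1) ≡ 59^{111} ≡ 23 mod 113. Verify: 59 × 23 = 1357 ≡ 1 mod 113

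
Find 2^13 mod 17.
By repeated squaring mod 17: 2^{1}≡2, 2^{2}≡4, 2^{4}≡16, 2^{8}≡1. Then 2^{13} = 2^{8+4+1} ≡ 1 × 16 × 2 ≡ 15 mod 17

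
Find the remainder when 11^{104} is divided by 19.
By Fermat: 11^{18} ≡ 1 (mod 19). 104 = 5×18 + 14. So 11^{104} ≡ 11^{14} ≡ 7 (mod 19)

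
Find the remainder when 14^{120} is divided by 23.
By Fermat: 14^{22} ≡ 1 (mod 23). 120 = 5×22 + 10. So 14^{120} ≡ 14^{10} ≡ 18 (mod 23)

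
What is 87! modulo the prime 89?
(88)! = (87)! × (88) ≡ -1 mod 89. So (87)! ≡ -1 × (88)^(-1) ≡ (-1)×(-1) = 1 mod 89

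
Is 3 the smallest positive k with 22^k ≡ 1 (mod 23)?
Powers of 22 mod 23: 22^1≡22, 22^2≡1. Already 22^2≡1, so the order is 2 < 3. No, the actual order is 2.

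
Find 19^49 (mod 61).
By repeated squaring (mod 61): 19^{1}≡19, 19^{2}≡56, 19^{4}≡25, 19^{8}≡15, 19^{16}≡42, 19^{32}≡56. Then 19^{49} = 19^{32+16+1} ≡ 56 × 42 × 19 ≡ 36 (mod 61)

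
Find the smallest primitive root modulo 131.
g = 2. Powers: [2, 4, 8, 16, 32, 64, ...] generates all 130 non-zero residues.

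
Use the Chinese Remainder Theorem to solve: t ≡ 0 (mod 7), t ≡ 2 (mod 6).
M = 7 × 6 = 42. M₁ = 6, y₁ ≡ 6 (mod 7). M₂ = 7, y₂ ≡ 1 (mod 6). t = 0×6×6 + 2×7×1 ≡ 14 (mod 42)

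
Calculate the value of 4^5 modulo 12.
By repeated squaring (mod 12): 4^{1}≡4, 4^{2}≡4, 4^{4}≡4. Then 4^{5} = 4^{4+1} ≡ 4 × 4 ≡ 4 (mod 12)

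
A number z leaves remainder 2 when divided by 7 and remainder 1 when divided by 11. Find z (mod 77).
M = 7 × 11 = 77. M₁ = 11, y₁ ≡ 2 (mod 7). M₂ = 7, y₂ ≡ 8 (mod 11). z = 2×11×2 + 1×7×8 ≡ 23 (mod 77)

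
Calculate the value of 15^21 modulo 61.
By repeated squaring (mod 61): 15^{1}≡15, 15^{2}≡42, 15^{4}≡56, 15^{8}≡25, 15^{16}≡15. Then 15^{21} = 15^{16+4+1} ≡ 15 × 56 × 15 ≡ 34 (mod 61)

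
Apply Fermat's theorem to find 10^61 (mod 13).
By Fermat: 10^{12} ≡ 1 (mod 13). 61 = 5×12 + 1. So 10^{61} ≡ 10^{1} ≡ 10 (mod 13)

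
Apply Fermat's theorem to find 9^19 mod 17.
By Fermat: 9^{16} ≡ 1 mod 17. So 9^{19} = 9^{16} · 9^{3} ≡ 9^{3} ≡ 15 mod 17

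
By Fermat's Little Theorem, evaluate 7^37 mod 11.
By Fermat: 7^{10} ≡ 1 (mod 11). 37 = 3×10 + 7. So 7^{37} ≡ 7^{7} ≡ 6 (mod 11)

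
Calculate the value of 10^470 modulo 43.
Using Fermat: 10^{42} ≡ 1 (mod 43). 470 ≡ 8 (mod 42). So 10^{470} ≡ 10^{8} ≡ 17 (mod 43)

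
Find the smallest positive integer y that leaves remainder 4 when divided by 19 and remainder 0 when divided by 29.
M = 19 × 29 = 551. M₁ = 29, y₁ ≡ 2 (mod 19). M₂ = 19, y₂ ≡ 26 (mod 29). y = 4×29×2 + 0×19×26 ≡ 232 (mod 551)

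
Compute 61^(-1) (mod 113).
Since 113 is prime, by Fermat 61^(-1) ≡ 61^{111} ≡ 63 (mod 113). Verify: 61 × 63 = 3843 ≡ 1 (mod 113)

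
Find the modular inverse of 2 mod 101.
Since 101 is prime, by Fermat 2^(-1) ≡ 2^{99} ≡ 51 (mod 101). Verify: 2 × 51 = 102 ≡ 1 (mod 101)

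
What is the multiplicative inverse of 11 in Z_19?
Since 19 is prime, by Fermat 11^(-1) ≡ 11^{17} ≡ 7 (mod 19). Verify: 11 × 7 = 77 ≡ 1 (mod 19)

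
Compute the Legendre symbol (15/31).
(15/31) = 15^{15} mod 31 = -1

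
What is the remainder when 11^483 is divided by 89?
Using Fermat: 11^{88} ≡ 1 (mod 89). 483 ≡ 43 (mod 88). So 11^{483} ≡ 11^{43} ≡ 81 (mod 89)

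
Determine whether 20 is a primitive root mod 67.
ord_67(20) divides 66. For each prime q|66: 20^{33}≡66, 20^{22}≡29, 20^{6}≡59, none ≡ 1. So 20 has order 66 and is a primitive root mod 67.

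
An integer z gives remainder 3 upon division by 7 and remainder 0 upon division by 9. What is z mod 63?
M = 7 × 9 = 63. M₁ = 9, y₁ ≡ 4 mod 7. M₂ = 7, y₂ ≡ 4 mod 9. z = 3×9×4 + 0×7×4 ≡ 45 mod 63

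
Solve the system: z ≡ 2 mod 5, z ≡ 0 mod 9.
M = 5 × 9 = 45. M₁ = 9, y₁ ≡ 4 mod 5. M₂ = 5, y₂ ≡ 2 mod 9. z = 2×9×4 + 0×5×2 ≡ 27 mod 45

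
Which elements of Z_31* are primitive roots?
There are φ(30) = 8 primitive roots mod 31: {3, 11, 12, 13, 17, 21, 22, 24}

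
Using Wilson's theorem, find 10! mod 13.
(12)! = (10)! × (11) × (12) ≡ -1 mod 13. So (10)! ≡ -1 × [(12)(11)]^(-1) ≡ 6 mod 13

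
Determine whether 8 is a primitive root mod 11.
ord_11(8) divides 10. For each prime q|10: 8^{5}≡10, 8^{2}≡9, none ≡ 1. So 8 has order 10 and is a primitive root mod 11.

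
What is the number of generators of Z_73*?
Number of primitive roots mod 73 = φ(p-1) = φ(72) = 24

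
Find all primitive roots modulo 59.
There are φ(58) = 28 primitive roots mod 59: {2, 6, 8, 10, 11, 13, 14, 18, 23, 24, 30, 31, 32, 33, 34, 37, 38, 39, 40, 42, 43, 44, 47, 50, 52, 54, 55, 56}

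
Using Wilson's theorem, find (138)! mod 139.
By Wilson's theorem, (138)! ≡ -1 ≡ 138 mod 139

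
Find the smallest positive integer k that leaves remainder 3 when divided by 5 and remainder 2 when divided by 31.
M = 5 × 31 = 155. M₁ = 31, y₁ ≡ 1 (mod 5). M₂ = 5, y₂ ≡ 25 (mod 31). k = 3×31×1 + 2×5×25 ≡ 33 (mod 155)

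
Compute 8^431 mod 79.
Using Fermat: 8^{78} ≡ 1 (mod 79). 431 ≡ 41 (mod 78). So 8^{431} ≡ 8^{41} ≡ 64 (mod 79)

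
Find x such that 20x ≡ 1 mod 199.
Since 199 is prime, by Fermat 20^(-1) ≡ 20^{197} ≡ 10 mod 199. Verify: 20 × 10 = 200 ≡ 1 mod 199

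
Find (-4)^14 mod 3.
Using Fermat: (-4)^{2} ≡ 1 mod 3. 14 ≡ 0 mod 2. So (-4)^{14} ≡ (-4)^{0} ≡ 1 mod 3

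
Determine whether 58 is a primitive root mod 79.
58^{26} ≡ 1 (mod 79) and 26 < 78, so ord_79(58) = 26 ≠ 78 and 58 is not a primitive root.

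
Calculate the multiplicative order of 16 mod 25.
Powers of 16 mod 25: 16^1≡16, 16^2≡6, 16^3≡21, 16^4≡11, 16^5≡1. ord_25(16) = 5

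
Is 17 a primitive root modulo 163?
17^{54} ≡ 1 mod 163 and 54 < 162, so ord_163(17) = 54 ≠ 162 and 17 is not a primitive root.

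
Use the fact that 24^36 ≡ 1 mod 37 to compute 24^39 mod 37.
By Fermat: 24^{36} ≡ 1 mod 37. So 24^{39} = 24^{36} · 24^{3} ≡ 24^{3} ≡ 23 mod 37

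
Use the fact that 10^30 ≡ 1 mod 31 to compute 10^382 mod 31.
By Fermat: 10^{30} ≡ 1 mod 31. 382 ≡ 22 mod 30. So 10^{382} ≡ 10^{22} ≡ 20 mod 31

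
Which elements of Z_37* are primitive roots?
There are φ(36) = 12 primitive roots mod 37: {2, 5, 13, 15, 17, 18, 19, 20, 22, 24, 32, 35}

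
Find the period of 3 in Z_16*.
Powers of 3 mod 16: 3^1≡3, 3^2≡9, 3^3≡11, 3^4≡1. ord_16(3) = 4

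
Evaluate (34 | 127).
(34/127) = 34^{63} mod 127 = 1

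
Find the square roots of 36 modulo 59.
The square roots of 36 mod 59 are 53 and 6. Verify: 53² = 2809 ≡ 36 mod 59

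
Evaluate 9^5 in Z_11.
By repeated squaring (mod 11): 9^{1}≡9, 9^{2}≡4, 9^{4}≡5. Then 9^{5} = 9^{4+1} ≡ 5 × 9 ≡ 1 (mod 11)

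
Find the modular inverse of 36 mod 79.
Since 79 is prime, by Fermat 36^(-1) ≡ 36^{77} ≡ 11 (mod 79). Verify: 36 × 11 = 396 ≡ 1 (mod 79)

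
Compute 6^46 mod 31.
Using Fermat: 6^{30} ≡ 1 mod 31. 46 ≡ 16 mod 30. So 6^{46} ≡ 6^{16} ≡ 25 mod 31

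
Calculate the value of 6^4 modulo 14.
6^{4} = 1296 ≡ 8 mod 14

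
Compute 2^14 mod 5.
Using Fermat: 2^{4} ≡ 1 mod 5. 14 ≡ 2 mod 4. So 2^{14} ≡ 2^{2} ≡ 4 mod 5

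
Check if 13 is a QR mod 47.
By Euler's criterion: 13^{23} ≡ 46 (mod 47). Since this equals -1 (≡ 46), 13 is not a QR.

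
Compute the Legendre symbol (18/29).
(18/29) = 18^{14} mod 29 = -1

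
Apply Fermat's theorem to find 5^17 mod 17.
By Fermat: 5^{16} ≡ 1 mod 17. So 5^{17} = 5^{16} · 5^{1} ≡ 5^{1} ≡ 5 mod 17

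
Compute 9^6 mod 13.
By repeated squaring mod 13: 9^{1}≡9, 9^{2}≡3, 9^{4}≡9. Then 9^{6} = 9^{4+2} ≡ 9 × 3 ≡ 1 mod 13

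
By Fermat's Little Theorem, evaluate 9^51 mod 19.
By Fermat: 9^{18} ≡ 1 (mod 19). 51 = 2×18 + 15. So 9^{51} ≡ 9^{15} ≡ 11 (mod 19)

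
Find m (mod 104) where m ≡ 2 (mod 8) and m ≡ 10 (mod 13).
M = 8 × 13 = 104. M₁ = 13, y₁ ≡ 5 (mod 8). M₂ = 8, y₂ ≡ 5 (mod 13). m = 2×13×5 + 10×8×5 ≡ 10 (mod 104)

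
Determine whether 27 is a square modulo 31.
By Euler's criterion: 27^{15} ≡ 30 (mod 31). Since this equals -1 (≡ 30), 27 is not a QR.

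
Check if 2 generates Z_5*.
ord_5(2) divides 4. For each prime q|4: 2^{2}≡4, none ≡ 1. So 2 has order 4 and is a primitive root mod 5.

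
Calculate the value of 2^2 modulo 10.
2^{2} = 4 ≡ 4 (mod 10)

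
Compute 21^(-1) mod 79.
Since 79 is prime, by Fermat 21^(-1) ≡ 21^{77} ≡ 64 mod 79. Verify: 21 × 64 = 1344 ≡ 1 mod 79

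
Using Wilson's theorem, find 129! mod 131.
(130)! = (129)! × (130) ≡ -1 (mod 131). So (129)! ≡ -1 × (130)^(-1) ≡ (-1)×(-1) = 1 (mod 131)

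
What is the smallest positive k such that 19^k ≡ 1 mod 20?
Powers of 19 mod 20: 19^1≡19, 19^2≡1. So the order of 19 is 2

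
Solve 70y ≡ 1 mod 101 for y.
Since 101 is prime, by Fermat 70^(-1) ≡ 70^{99} ≡ 13 mod 101. Verify: 70 × 13 = 910 ≡ 1 mod 101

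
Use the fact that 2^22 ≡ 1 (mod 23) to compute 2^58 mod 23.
By Fermat: 2^{22} ≡ 1 (mod 23). 58 = 2×22 + 14. So 2^{58} ≡ 2^{14} ≡ 8 (mod 23)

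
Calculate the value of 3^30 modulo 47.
By repeated squaring mod 47: 3^{1}≡3, 3^{2}≡9, 3^{4}≡34, 3^{8}≡28, 3^{16}≡32. Then 3^{30} = 3^{16+8+4+2} ≡ 32 × 28 × 34 × 9 ≡ 25 mod 47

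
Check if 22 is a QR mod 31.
By Euler's criterion: 22^{15} ≡ 30 mod 31. Since this equals -1 (≡ 30), 22 is not a QR.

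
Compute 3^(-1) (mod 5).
Since 5 is prime, by Fermat 3^(-1) ≡ 3^{3} ≡ 2 (mod 5). Verify: 3 × 2 = 6 ≡ 1 (mod 5)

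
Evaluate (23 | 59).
(23/59) = 23^{29} mod 59 = -1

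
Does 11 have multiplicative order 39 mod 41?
Powers of 11 mod 41: 11^1≡11, 11^2≡39, 11^3≡19, 11^4≡4, 11^5≡3, 11^6≡33, 11^7≡35, 11^8≡16, 11^9≡12, 11^10≡9, 11^11≡17, 11^12≡23, 11^13≡7, 11^14≡36, 11^15≡27, 11^16≡10, 11^17≡28, 11^18≡21, 11^19≡26, 11^20≡40, 11^21≡30, 11^22≡2, 11^23≡22, 11^24≡37, 11^25≡38, 11^26≡8, 11^27≡6, 11^28≡25, 11^29≡29, 11^30≡32, 11^31≡24, 11^32≡18, 11^33≡34, 11^34≡5, 11^35≡14, 11^36≡31, 11^37≡13, 11^38≡20, 11^39≡15, 11^40≡1. 11^39≡15≢1, so ord ≠ 39. No, the actual order is 40.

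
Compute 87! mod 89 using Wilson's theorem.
(88)! = (87)! × (88) ≡ -1 mod 89. So (87)! ≡ -1 × (88)^(-1) ≡ (-1)×(-1) = 1 mod 89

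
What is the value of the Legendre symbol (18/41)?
(18/41) = 18^{20} mod 41 = 1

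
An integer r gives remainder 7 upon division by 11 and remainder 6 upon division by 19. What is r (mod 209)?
M = 11 × 19 = 209. M₁ = 19, y₁ ≡ 7 (mod 11). M₂ = 11, y₂ ≡ 7 (mod 19). r = 7×19×7 + 6×11×7 ≡ 139 (mod 209)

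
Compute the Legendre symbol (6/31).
(6/31) = 6^{15} mod 31 = -1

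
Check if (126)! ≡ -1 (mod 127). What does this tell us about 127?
(126)! mod 127 = 126. Since this equals -1 (mod 127), Wilson confirms 127 is prime.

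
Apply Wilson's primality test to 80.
(79)! mod 80 = 0. Since 0 ≢ -1 mod 80, 80 is not prime.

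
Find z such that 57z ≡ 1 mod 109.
Since 109 is prime, by Fermat 57^(-1) ≡ 57^{107} ≡ 44 mod 109. Verify: 57 × 44 = 2508 ≡ 1 mod 109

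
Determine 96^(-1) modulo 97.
Since 97 is prime, by Fermat 96^(-1) ≡ 96^{95} ≡ 96 (mod 97). Verify: 96 × 96 = 9216 ≡ 1 (mod 97)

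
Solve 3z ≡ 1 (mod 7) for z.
Since 7 is prime, by Fermat 3^(-1) ≡ 3^{5} ≡ 5 (mod 7). Verify: 3 × 5 = 15 ≡ 1 (mod 7)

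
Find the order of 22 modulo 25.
Powers of 22 mod 25: 22^1≡22, 22^2≡9, 22^3≡23, 22^4≡6, 22^5≡7, 22^6≡4, 22^7≡13, 22^8≡11, 22^9≡17, 22^10≡24, 22^11≡3, 22^12≡16, 22^13≡2, 22^14≡19, 22^15≡18, 22^16≡21, 22^17≡12, 22^18≡14, 22^19≡8, 22^20≡1. Order = 20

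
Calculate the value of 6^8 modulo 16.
By repeated squaring (mod 16): 6^{1}≡6, 6^{2}≡4, 6^{4}≡0, 6^{8}≡0. So 6^{8} ≡ 0 (mod 16)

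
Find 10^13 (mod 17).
By repeated squaring (mod 17): 10^{1}≡10, 10^{2}≡15, 10^{4}≡4, 10^{8}≡16. Then 10^{13} = 10^{8+4+1} ≡ 16 × 4 × 10 ≡ 11 (mod 17)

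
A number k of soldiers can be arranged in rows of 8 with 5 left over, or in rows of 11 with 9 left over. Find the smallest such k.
M = 8 × 11 = 88. M₁ = 11, y₁ ≡ 3 mod 8. M₂ = 8, y₂ ≡ 7 mod 11. k = 5×11×3 + 9×8×7 ≡ 53 mod 88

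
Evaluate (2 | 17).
(2/17) = 2^{8} mod 17 = 1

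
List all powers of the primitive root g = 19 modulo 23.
19^1, 19^2, ..., 19^{22} mod 23: [19, 16, 5, 3, 11, 2, 15, 9, 10, 6, 22, 4, 7, 18, 20, 12, 21, 8, 14, 13, 17, 1]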